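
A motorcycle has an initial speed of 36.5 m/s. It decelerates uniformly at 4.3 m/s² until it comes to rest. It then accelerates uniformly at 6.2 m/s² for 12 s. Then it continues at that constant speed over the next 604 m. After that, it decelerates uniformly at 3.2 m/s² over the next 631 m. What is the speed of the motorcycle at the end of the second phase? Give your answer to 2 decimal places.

74.40 m/s

Phase 1 (decelerating): v₀ = 36.5 m/s, a = -4.3 m/s².
v = v₀ + at → t = (0 − 36.5) / -4.3 = 8.49 s
v² = v₀² + 2aΔx → Δx = (0² − 36.5²)/(2·-4.3) = 155 m

Phase 2 (accelerating): v₀ = 0 m/s, a = 6.2 m/s².
v = v₀ + at = 0 + (6.2)(12) = 74.4 m/s
Δx = v₀t + ½at² = 0·12 + 0.5·6.2·12² = 446 m
Speed at end of phase 2 = 74.4 m/s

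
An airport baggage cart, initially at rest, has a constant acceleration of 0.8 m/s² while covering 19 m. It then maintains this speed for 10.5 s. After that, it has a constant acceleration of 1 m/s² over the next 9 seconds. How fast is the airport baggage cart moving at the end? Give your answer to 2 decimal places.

Phase 1 (accelerating): v₀ = 0 m/s, a = 0.8 m/s².
v² = v₀² + 2aΔx = 0² + 2·0.8·19 = 30.4 → v = 5.51 m/s
t = (v − v₀)/a = (5.51 − 0)/0.8 = 6.89 s

Phase 2 (constant speed): v₀ = 5.51 m/s, a = 0 m/s².
v = v₀ + at = 5.51 + (0)(10.5) = 5.51 m/s
Δx = v₀t + ½at² = 5.51·10.5 + 0.5·0·10.5² = 57.9 m

Phase 3 (accelerating): v₀ = 5.51 m/s, a = 1 m/s².
v = v₀ + at = 5.51 + (1)(9) = 14.5 m/s
Δx = v₀t + ½at² = 5.51·9 + 0.5·1·9² = 90.1 m
Final speed = 14.5 m/s

14.51 m/s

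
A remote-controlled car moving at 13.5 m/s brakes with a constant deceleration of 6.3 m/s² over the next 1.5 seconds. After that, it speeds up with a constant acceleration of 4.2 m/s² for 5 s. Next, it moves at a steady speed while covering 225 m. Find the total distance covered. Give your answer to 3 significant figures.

Phase 1 (decelerating): v₀ = 13.5 m/s, a = -6.3 m/s².
v = v₀ + at = 13.5 + (-6.3)(1.5) = 4.05 m/s
Δx = v₀t + ½at² = 13.5·1.5 + 0.5·-6.3·1.5² = 13.2 m

Phase 2 (accelerating): v₀ = 4.05 m/s, a = 4.2 m/s².
v = v₀ + at = 4.05 + (4.2)(5) = 25.1 m/s
Δx = v₀t + ½at² = 4.05·5 + 0.5·4.2·5² = 72.8 m

Phase 3 (constant speed): v₀ = 25.1 m/s, a = 0 m/s².
Constant speed: t = d/v = 225/25.1 = 8.98 s
Total distance = 13.2 + 72.8 + 225 = 311 m

311 m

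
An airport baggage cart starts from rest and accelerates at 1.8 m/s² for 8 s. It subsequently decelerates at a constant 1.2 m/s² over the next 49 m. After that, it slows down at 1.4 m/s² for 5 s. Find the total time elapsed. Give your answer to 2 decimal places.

Phase 1 (accelerating): v₀ = 0 m/s, a = 1.8 m/s².
v = v₀ + at = 0 + (1.8)(8) = 14.4 m/s
Δx = v₀t + ½at² = 0·8 + 0.5·1.8·8² = 57.6 m

Phase 2 (decelerating): v₀ = 14.4 m/s, a = -1.2 m/s².
v² = v₀² + 2aΔx = 14.4² + 2·-1.2·49 = 89.8 → v = 9.47 m/s
t = (v − v₀)/a = (9.47 − 14.4)/-1.2 = 4.10 s

Phase 3 (decelerating): v₀ = 9.47 m/s, a = -1.4 m/s².
v = v₀ + at = 9.47 + (-1.4)(5) = 2.47 m/s
Δx = v₀t + ½at² = 9.47·5 + 0.5·-1.4·5² = 29.9 m
Total time = 8.00 + 4.10 + 5.00 = 17.1 s

17.10 s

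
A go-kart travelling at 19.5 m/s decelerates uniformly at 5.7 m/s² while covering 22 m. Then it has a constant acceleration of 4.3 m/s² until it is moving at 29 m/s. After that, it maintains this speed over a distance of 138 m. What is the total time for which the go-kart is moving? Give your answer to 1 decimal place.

10.3 s

Phase 1 (decelerating): v₀ = 19.5 m/s, a = -5.7 m/s².
v² = v₀² + 2aΔx = 19.5² + 2·-5.7·22 = 129 → v = 11.4 m/s
t = (v − v₀)/a = (11.4 − 19.5)/-5.7 = 1.42 s

Phase 2 (accelerating): v₀ = 11.4 m/s, a = 4.3 m/s².
v = v₀ + at → t = (29 − 11.4) / 4.3 = 4.10 s
v² = v₀² + 2aΔx → Δx = (29² − 11.4²)/(2·4.3) = 82.7 m

Phase 3 (constant speed): v₀ = 29.0 m/s, a = 0 m/s².
Constant speed: t = d/v = 138/29.0 = 4.76 s
Total time = 1.42 + 4.10 + 4.76 = 10.3 s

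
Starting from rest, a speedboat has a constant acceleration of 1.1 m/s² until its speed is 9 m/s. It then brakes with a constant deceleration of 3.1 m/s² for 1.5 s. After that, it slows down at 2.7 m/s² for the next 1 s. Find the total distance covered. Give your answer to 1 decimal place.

Phase 1 (accelerating): v₀ = 0 m/s, a = 1.1 m/s².
v = v₀ + at → t = (9 − 0) / 1.1 = 8.18 s
v² = v₀² + 2aΔx → Δx = (9² − 0²)/(2·1.1) = 36.8 m

Phase 2 (decelerating): v₀ = 9.00 m/s, a = -3.1 m/s².
v = v₀ + at = 9.00 + (-3.1)(1.5) = 4.35 m/s
Δx = v₀t + ½at² = 9.00·1.5 + 0.5·-3.1·1.5² = 10.0 m

Phase 3 (decelerating): v₀ = 4.35 m/s, a = -2.7 m/s².
v = v₀ + at = 4.35 + (-2.7)(1) = 1.65 m/s
Δx = v₀t + ½at² = 4.35·1 + 0.5·-2.7·1² = 3.00 m
Total distance = 36.8 + 10.0 + 3.00 = 49.8 m

49.8 m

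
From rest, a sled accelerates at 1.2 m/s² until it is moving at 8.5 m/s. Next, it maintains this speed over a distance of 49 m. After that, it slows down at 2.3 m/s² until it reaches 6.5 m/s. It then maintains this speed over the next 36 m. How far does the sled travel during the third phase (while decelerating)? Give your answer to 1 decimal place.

Phase 1 (accelerating): v₀ = 0 m/s, a = 1.2 m/s².
v = v₀ + at → t = (8.5 − 0) / 1.2 = 7.08 s
v² = v₀² + 2aΔx → Δx = (8.5² − 0²)/(2·1.2) = 30.1 m

Phase 2 (constant speed): v₀ = 8.50 m/s, a = 0 m/s².
Constant speed: t = d/v = 49/8.50 = 5.76 s

Phase 3 (decelerating): v₀ = 8.50 m/s, a = -2.3 m/s².
v = v₀ + at → t = (6.5 − 8.50) / -2.3 = 0.870 s
v² = v₀² + 2aΔx → Δx = (6.5² − 8.50²)/(2·-2.3) = 6.52 m
Distance in phase 3 = 6.52 m

6.5 m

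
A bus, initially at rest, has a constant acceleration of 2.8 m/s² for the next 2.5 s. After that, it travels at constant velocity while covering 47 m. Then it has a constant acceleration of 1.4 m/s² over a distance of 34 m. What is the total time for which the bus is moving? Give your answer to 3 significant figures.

Phase 1 (accelerating): v₀ = 0 m/s, a = 2.8 m/s².
v = v₀ + at = 0 + (2.8)(2.5) = 7.00 m/s
Δx = v₀t + ½at² = 0·2.5 + 0.5·2.8·2.5² = 8.75 m

Phase 2 (constant speed): v₀ = 7.00 m/s, a = 0 m/s².
Constant speed: t = d/v = 47/7.00 = 6.71 s

Phase 3 (accelerating): v₀ = 7.00 m/s, a = 1.4 m/s².
v² = v₀² + 2aΔx = 7.00² + 2·1.4·34 = 144 → v = 12.0 m/s
t = (v − v₀)/a = (12.0 − 7.00)/1.4 = 3.58 s
Total time = 2.50 + 6.71 + 3.58 = 12.8 s

12.8 s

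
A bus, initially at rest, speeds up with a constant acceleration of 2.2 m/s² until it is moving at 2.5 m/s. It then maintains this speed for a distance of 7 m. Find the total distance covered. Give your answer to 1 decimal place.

Phase 1 (accelerating): v₀ = 0 m/s, a = 2.2 m/s².
v = v₀ + at → t = (2.5 − 0) / 2.2 = 1.14 s
v² = v₀² + 2aΔx → Δx = (2.5² − 0²)/(2·2.2) = 1.42 m

Phase 2 (constant speed): v₀ = 2.50 m/s, a = 0 m/s².
Constant speed: t = d/v = 7/2.50 = 2.80 s
Total distance = 1.42 + 7.00 = 8.42 m

8.4 m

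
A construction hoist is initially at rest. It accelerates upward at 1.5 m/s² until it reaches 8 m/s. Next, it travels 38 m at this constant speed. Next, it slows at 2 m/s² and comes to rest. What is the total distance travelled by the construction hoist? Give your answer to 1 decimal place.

75.3 m

Phase 1 (accelerating): v₀ = 0 m/s, a = 1.5 m/s².
v = v₀ + at → t = (8 − 0) / 1.5 = 5.33 s
v² = v₀² + 2aΔx → Δx = (8² − 0²)/(2·1.5) = 21.3 m

Phase 2 (constant speed): v₀ = 8.00 m/s, a = 0 m/s².
Constant speed: t = d/v = 38/8.00 = 4.75 s

Phase 3 (decelerating): v₀ = 8.00 m/s, a = -2 m/s².
v = v₀ + at → t = (0 − 8.00) / -2 = 4.00 s
v² = v₀² + 2aΔx → Δx = (0² − 8.00²)/(2·-2) = 16.0 m
Total distance = 21.3 + 38.0 + 16.0 = 75.3 m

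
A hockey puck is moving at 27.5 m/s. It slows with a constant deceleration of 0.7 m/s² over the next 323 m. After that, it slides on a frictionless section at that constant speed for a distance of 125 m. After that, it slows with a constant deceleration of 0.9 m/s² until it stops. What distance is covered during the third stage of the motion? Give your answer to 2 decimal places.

168.92 m

Phase 1 (decelerating): v₀ = 27.5 m/s, a = -0.7 m/s².
v² = v₀² + 2aΔx = 27.5² + 2·-0.7·323 = 304 → v = 17.4 m/s
t = (v − v₀)/a = (17.4 − 27.5)/-0.7 = 14.4 s

Phase 2 (constant speed): v₀ = 17.4 m/s, a = 0 m/s².
Constant speed: t = d/v = 125/17.4 = 7.17 s

Phase 3 (decelerating): v₀ = 17.4 m/s, a = -0.9 m/s².
v = v₀ + at → t = (0 − 17.4) / -0.9 = 19.4 s
v² = v₀² + 2aΔx → Δx = (0² − 17.4²)/(2·-0.9) = 169 m
Distance in phase 3 = 169 m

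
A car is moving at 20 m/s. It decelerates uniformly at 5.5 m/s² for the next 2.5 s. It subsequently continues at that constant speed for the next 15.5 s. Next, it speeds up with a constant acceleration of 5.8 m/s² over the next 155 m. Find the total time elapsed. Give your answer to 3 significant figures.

24.3 s

Phase 1 (decelerating): v₀ = 20.0 m/s, a = -5.5 m/s².
v = v₀ + at = 20.0 + (-5.5)(2.5) = 6.25 m/s
Δx = v₀t + ½at² = 20.0·2.5 + 0.5·-5.5·2.5² = 32.8 m

Phase 2 (constant speed): v₀ = 6.25 m/s, a = 0 m/s².
v = v₀ + at = 6.25 + (0)(15.5) = 6.25 m/s
Δx = v₀t + ½at² = 6.25·15.5 + 0.5·0·15.5² = 96.9 m

Phase 3 (accelerating): v₀ = 6.25 m/s, a = 5.8 m/s².
v² = v₀² + 2aΔx = 6.25² + 2·5.8·155 = 1840 → v = 42.9 m/s
t = (v − v₀)/a = (42.9 − 6.25)/5.8 = 6.31 s
Total time = 2.50 + 15.5 + 6.31 = 24.3 s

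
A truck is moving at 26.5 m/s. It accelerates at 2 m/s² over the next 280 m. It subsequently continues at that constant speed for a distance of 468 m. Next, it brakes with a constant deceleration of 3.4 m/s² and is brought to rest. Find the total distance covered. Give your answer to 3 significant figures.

Phase 1 (accelerating): v₀ = 26.5 m/s, a = 2 m/s².
v² = v₀² + 2aΔx = 26.5² + 2·2·280 = 1820 → v = 42.7 m/s
t = (v − v₀)/a = (42.7 − 26.5)/2 = 8.09 s

Phase 2 (constant speed): v₀ = 42.7 m/s, a = 0 m/s².
Constant speed: t = d/v = 468/42.7 = 11.0 s

Phase 3 (decelerating): v₀ = 42.7 m/s, a = -3.4 m/s².
v = v₀ + at → t = (0 − 42.7) / -3.4 = 12.6 s
v² = v₀² + 2aΔx → Δx = (0² − 42.7²)/(2·-3.4) = 268 m
Total distance = 280 + 468 + 268 = 1020 m

1020 m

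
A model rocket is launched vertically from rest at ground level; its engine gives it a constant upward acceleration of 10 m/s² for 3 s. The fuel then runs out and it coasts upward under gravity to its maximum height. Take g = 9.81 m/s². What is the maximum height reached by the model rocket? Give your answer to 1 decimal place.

90.9 m

Phase 1 (powered ascent): v₀ = 0 m/s, a = 10 m/s².
v = v₀ + at = 0 + (10)(3) = 30.0 m/s
Δx = v₀t + ½at² = 0·3 + 0.5·10·3² = 45.0 m

Phase 2 (coasting upward): v₀ = 30.0 m/s, a = -9.81 m/s².
v = v₀ + at → t = (0 − 30.0) / -9.81 = 3.06 s
v² = v₀² + 2aΔx → Δx = (0² − 30.0²)/(2·-9.81) = 45.9 m
Maximum height = 45.0 + 45.9 = 90.9 m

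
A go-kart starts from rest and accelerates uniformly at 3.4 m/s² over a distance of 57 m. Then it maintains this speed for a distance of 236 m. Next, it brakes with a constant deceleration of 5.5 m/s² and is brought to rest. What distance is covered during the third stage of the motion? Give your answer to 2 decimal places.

Phase 1 (accelerating): v₀ = 0 m/s, a = 3.4 m/s².
v² = v₀² + 2aΔx = 0² + 2·3.4·57 = 388 → v = 19.7 m/s
t = (v − v₀)/a = (19.7 − 0)/3.4 = 5.79 s

Phase 2 (constant speed): v₀ = 19.7 m/s, a = 0 m/s².
Constant speed: t = d/v = 236/19.7 = 12.0 s

Phase 3 (decelerating): v₀ = 19.7 m/s, a = -5.5 m/s².
v = v₀ + at → t = (0 − 19.7) / -5.5 = 3.58 s
v² = v₀² + 2aΔx → Δx = (0² − 19.7²)/(2·-5.5) = 35.2 m
Distance in phase 3 = 35.2 m

35.24 m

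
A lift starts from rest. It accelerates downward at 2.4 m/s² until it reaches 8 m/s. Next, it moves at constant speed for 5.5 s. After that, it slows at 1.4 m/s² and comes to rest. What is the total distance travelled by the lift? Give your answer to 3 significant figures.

80.2 m

Phase 1 (accelerating): v₀ = 0 m/s, a = 2.4 m/s².
v = v₀ + at → t = (8 − 0) / 2.4 = 3.33 s
v² = v₀² + 2aΔx → Δx = (8² − 0²)/(2·2.4) = 13.3 m

Phase 2 (constant speed): v₀ = 8.00 m/s, a = 0 m/s².
v = v₀ + at = 8.00 + (0)(5.5) = 8.00 m/s
Δx = v₀t + ½at² = 8.00·5.5 + 0.5·0·5.5² = 44.0 m

Phase 3 (decelerating): v₀ = 8.00 m/s, a = -1.4 m/s².
v = v₀ + at → t = (0 − 8.00) / -1.4 = 5.71 s
v² = v₀² + 2aΔx → Δx = (0² − 8.00²)/(2·-1.4) = 22.9 m
Total distance = 13.3 + 44.0 + 22.9 = 80.2 m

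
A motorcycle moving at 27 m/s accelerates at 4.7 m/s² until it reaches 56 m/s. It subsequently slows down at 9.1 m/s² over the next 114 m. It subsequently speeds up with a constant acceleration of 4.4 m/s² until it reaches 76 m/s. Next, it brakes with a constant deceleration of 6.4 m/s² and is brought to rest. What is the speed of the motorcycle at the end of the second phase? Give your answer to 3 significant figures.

Phase 1 (accelerating): v₀ = 27.0 m/s, a = 4.7 m/s².
v = v₀ + at → t = (56 − 27.0) / 4.7 = 6.17 s
v² = v₀² + 2aΔx → Δx = (56² − 27.0²)/(2·4.7) = 256 m

Phase 2 (decelerating): v₀ = 56.0 m/s, a = -9.1 m/s².
v² = v₀² + 2aΔx = 56.0² + 2·-9.1·114 = 1060 → v = 32.6 m/s
t = (v − v₀)/a = (32.6 − 56.0)/-9.1 = 2.57 s
Speed at end of phase 2 = 32.6 m/s

32.6 m/s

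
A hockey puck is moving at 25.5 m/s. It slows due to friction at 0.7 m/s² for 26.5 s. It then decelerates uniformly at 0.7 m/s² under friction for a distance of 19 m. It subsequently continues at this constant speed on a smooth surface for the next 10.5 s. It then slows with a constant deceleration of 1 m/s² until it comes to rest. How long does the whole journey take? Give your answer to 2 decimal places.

44.93 s

Phase 1 (decelerating): v₀ = 25.5 m/s, a = -0.7 m/s².
v = v₀ + at = 25.5 + (-0.7)(26.5) = 6.95 m/s
Δx = v₀t + ½at² = 25.5·26.5 + 0.5·-0.7·26.5² = 430 m

Phase 2 (decelerating): v₀ = 6.95 m/s, a = -0.7 m/s².
v² = v₀² + 2aΔx = 6.95² + 2·-0.7·19 = 21.7 → v = 4.66 m/s
t = (v − v₀)/a = (4.66 − 6.95)/-0.7 = 3.27 s

Phase 3 (constant speed): v₀ = 4.66 m/s, a = 0 m/s².
v = v₀ + at = 4.66 + (0)(10.5) = 4.66 m/s
Δx = v₀t + ½at² = 4.66·10.5 + 0.5·0·10.5² = 48.9 m

Phase 4 (decelerating): v₀ = 4.66 m/s, a = -1 m/s².
v = v₀ + at → t = (0 − 4.66) / -1 = 4.66 s
v² = v₀² + 2aΔx → Δx = (0² − 4.66²)/(2·-1) = 10.9 m
Total time = 26.5 + 3.27 + 10.5 + 4.66 = 44.9 s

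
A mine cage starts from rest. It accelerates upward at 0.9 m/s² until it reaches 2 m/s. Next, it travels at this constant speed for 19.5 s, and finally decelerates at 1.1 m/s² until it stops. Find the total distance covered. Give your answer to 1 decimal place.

Phase 1 (accelerating): v₀ = 0 m/s, a = 0.9 m/s².
v = v₀ + at → t = (2 − 0) / 0.9 = 2.22 s
v² = v₀² + 2aΔx → Δx = (2² − 0²)/(2·0.9) = 2.22 m

Phase 2 (constant speed): v₀ = 2.00 m/s, a = 0 m/s².
v = v₀ + at = 2.00 + (0)(19.5) = 2.00 m/s
Δx = v₀t + ½at² = 2.00·19.5 + 0.5·0·19.5² = 39.0 m

Phase 3 (decelerating): v₀ = 2.00 m/s, a = -1.1 m/s².
v = v₀ + at → t = (0 − 2.00) / -1.1 = 1.82 s
v² = v₀² + 2aΔx → Δx = (0² − 2.00²)/(2·-1.1) = 1.82 m
Total distance = 2.22 + 39.0 + 1.82 = 43.0 m

43.0 m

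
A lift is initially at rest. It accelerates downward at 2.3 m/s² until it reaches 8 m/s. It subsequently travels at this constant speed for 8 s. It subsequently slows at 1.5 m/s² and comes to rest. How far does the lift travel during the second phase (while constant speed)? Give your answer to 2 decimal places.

64.00 m

Phase 1 (accelerating): v₀ = 0 m/s, a = 2.3 m/s².
v = v₀ + at → t = (8 − 0) / 2.3 = 3.48 s
v² = v₀² + 2aΔx → Δx = (8² − 0²)/(2·2.3) = 13.9 m

Phase 2 (constant speed): v₀ = 8.00 m/s, a = 0 m/s².
v = v₀ + at = 8.00 + (0)(8) = 8.00 m/s
Δx = v₀t + ½at² = 8.00·8 + 0.5·0·8² = 64.0 m
Distance in phase 2 = 64.0 m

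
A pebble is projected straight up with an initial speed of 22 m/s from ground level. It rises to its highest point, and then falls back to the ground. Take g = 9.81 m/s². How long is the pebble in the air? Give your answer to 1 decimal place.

Phase 1 (rising): v₀ = 22.0 m/s, a = -9.81 m/s².
v = v₀ + at → t = (0 − 22.0) / -9.81 = 2.24 s
v² = v₀² + 2aΔx → Δx = (0² − 22.0²)/(2·-9.81) = 24.7 m

Phase 2 (falling): v₀ = 0 m/s, a = -9.81 m/s².
Falls 24.7 m from rest: t = √(2·24.7/9.81) = 2.24 s; v = g·t = 22.0 m/s.
Total time = 2.24 + 2.24 = 4.49 s

4.5 s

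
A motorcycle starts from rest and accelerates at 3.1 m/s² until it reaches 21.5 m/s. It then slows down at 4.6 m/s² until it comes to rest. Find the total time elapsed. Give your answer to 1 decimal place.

11.6 s

Phase 1 (accelerating): v₀ = 0 m/s, a = 3.1 m/s².
v = v₀ + at → t = (21.5 − 0) / 3.1 = 6.94 s
v² = v₀² + 2aΔx → Δx = (21.5² − 0²)/(2·3.1) = 74.6 m

Phase 2 (decelerating): v₀ = 21.5 m/s, a = -4.6 m/s².
v = v₀ + at → t = (0 − 21.5) / -4.6 = 4.67 s
v² = v₀² + 2aΔx → Δx = (0² − 21.5²)/(2·-4.6) = 50.2 m
Total time = 6.94 + 4.67 = 11.6 s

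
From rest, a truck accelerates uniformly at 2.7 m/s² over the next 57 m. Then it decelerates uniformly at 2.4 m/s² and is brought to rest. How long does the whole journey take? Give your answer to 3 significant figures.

Phase 1 (accelerating): v₀ = 0 m/s, a = 2.7 m/s².
v² = v₀² + 2aΔx = 0² + 2·2.7·57 = 308 → v = 17.5 m/s
t = (v − v₀)/a = (17.5 − 0)/2.7 = 6.50 s

Phase 2 (decelerating): v₀ = 17.5 m/s, a = -2.4 m/s².
v = v₀ + at → t = (0 − 17.5) / -2.4 = 7.31 s
v² = v₀² + 2aΔx → Δx = (0² − 17.5²)/(2·-2.4) = 64.1 m
Total time = 6.50 + 7.31 = 13.8 s

13.8 s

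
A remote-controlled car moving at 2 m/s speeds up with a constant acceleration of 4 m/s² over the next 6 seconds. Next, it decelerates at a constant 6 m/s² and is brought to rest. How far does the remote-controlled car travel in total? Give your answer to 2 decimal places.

140.33 m

Phase 1 (accelerating): v₀ = 2.00 m/s, a = 4 m/s².
v = v₀ + at = 2.00 + (4)(6) = 26.0 m/s
Δx = v₀t + ½at² = 2.00·6 + 0.5·4·6² = 84.0 m

Phase 2 (decelerating): v₀ = 26.0 m/s, a = -6 m/s².
v = v₀ + at → t = (0 − 26.0) / -6 = 4.33 s
v² = v₀² + 2aΔx → Δx = (0² − 26.0²)/(2·-6) = 56.3 m
Total distance = 84.0 + 56.3 = 140 m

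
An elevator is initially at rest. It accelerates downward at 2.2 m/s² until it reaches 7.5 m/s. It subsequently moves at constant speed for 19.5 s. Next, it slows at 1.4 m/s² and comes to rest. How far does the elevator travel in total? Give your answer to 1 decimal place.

179.1 m

Phase 1 (accelerating): v₀ = 0 m/s, a = 2.2 m/s².
v = v₀ + at → t = (7.5 − 0) / 2.2 = 3.41 s
v² = v₀² + 2aΔx → Δx = (7.5² − 0²)/(2·2.2) = 12.8 m

Phase 2 (constant speed): v₀ = 7.50 m/s, a = 0 m/s².
v = v₀ + at = 7.50 + (0)(19.5) = 7.50 m/s
Δx = v₀t + ½at² = 7.50·19.5 + 0.5·0·19.5² = 146 m

Phase 3 (decelerating): v₀ = 7.50 m/s, a = -1.4 m/s².
v = v₀ + at → t = (0 − 7.50) / -1.4 = 5.36 s
v² = v₀² + 2aΔx → Δx = (0² − 7.50²)/(2·-1.4) = 20.1 m
Total distance = 12.8 + 146 + 20.1 = 179 m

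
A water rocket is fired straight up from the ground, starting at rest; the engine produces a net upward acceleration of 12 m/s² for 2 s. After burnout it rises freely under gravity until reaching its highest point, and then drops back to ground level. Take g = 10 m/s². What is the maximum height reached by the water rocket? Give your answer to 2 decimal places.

52.80 m

Phase 1 (powered ascent): v₀ = 0 m/s, a = 12 m/s².
v = v₀ + at = 0 + (12)(2) = 24.0 m/s
Δx = v₀t + ½at² = 0·2 + 0.5·12·2² = 24.0 m

Phase 2 (coasting upward): v₀ = 24.0 m/s, a = -10 m/s².
v = v₀ + at → t = (0 − 24.0) / -10 = 2.40 s
v² = v₀² + 2aΔx → Δx = (0² − 24.0²)/(2·-10) = 28.8 m
Maximum height = 24.0 + 28.8 = 52.8 m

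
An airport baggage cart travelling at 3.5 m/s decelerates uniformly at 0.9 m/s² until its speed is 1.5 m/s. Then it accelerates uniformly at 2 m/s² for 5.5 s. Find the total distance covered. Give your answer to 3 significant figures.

44.1 m

Phase 1 (decelerating): v₀ = 3.50 m/s, a = -0.9 m/s².
v = v₀ + at → t = (1.5 − 3.50) / -0.9 = 2.22 s
v² = v₀² + 2aΔx → Δx = (1.5² − 3.50²)/(2·-0.9) = 5.56 m

Phase 2 (accelerating): v₀ = 1.50 m/s, a = 2 m/s².
v = v₀ + at = 1.50 + (2)(5.5) = 12.5 m/s
Δx = v₀t + ½at² = 1.50·5.5 + 0.5·2·5.5² = 38.5 m
Total distance = 5.56 + 38.5 = 44.1 m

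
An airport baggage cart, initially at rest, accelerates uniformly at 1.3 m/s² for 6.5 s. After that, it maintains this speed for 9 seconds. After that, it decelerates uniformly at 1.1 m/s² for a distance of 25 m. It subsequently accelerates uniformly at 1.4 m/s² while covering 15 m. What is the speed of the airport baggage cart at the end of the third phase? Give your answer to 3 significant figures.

Phase 1 (accelerating): v₀ = 0 m/s, a = 1.3 m/s².
v = v₀ + at = 0 + (1.3)(6.5) = 8.45 m/s
Δx = v₀t + ½at² = 0·6.5 + 0.5·1.3·6.5² = 27.5 m

Phase 2 (constant speed): v₀ = 8.45 m/s, a = 0 m/s².
v = v₀ + at = 8.45 + (0)(9) = 8.45 m/s
Δx = v₀t + ½at² = 8.45·9 + 0.5·0·9² = 76.1 m

Phase 3 (decelerating): v₀ = 8.45 m/s, a = -1.1 m/s².
v² = v₀² + 2aΔx = 8.45² + 2·-1.1·25 = 16.4 → v = 4.05 m/s
t = (v − v₀)/a = (4.05 − 8.45)/-1.1 = 4.00 s
Speed at end of phase 3 = 4.05 m/s

4.05 m/s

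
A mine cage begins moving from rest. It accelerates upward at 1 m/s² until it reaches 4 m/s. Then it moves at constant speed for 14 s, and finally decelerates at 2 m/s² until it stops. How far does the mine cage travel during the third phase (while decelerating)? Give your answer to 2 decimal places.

4.00 m

Phase 1 (accelerating): v₀ = 0 m/s, a = 1 m/s².
v = v₀ + at → t = (4 − 0) / 1 = 4.00 s
v² = v₀² + 2aΔx → Δx = (4² − 0²)/(2·1) = 8.00 m

Phase 2 (constant speed): v₀ = 4.00 m/s, a = 0 m/s².
v = v₀ + at = 4.00 + (0)(14) = 4.00 m/s
Δx = v₀t + ½at² = 4.00·14 + 0.5·0·14² = 56.0 m

Phase 3 (decelerating): v₀ = 4.00 m/s, a = -2 m/s².
v = v₀ + at → t = (0 − 4.00) / -2 = 2.00 s
v² = v₀² + 2aΔx → Δx = (0² − 4.00²)/(2·-2) = 4.00 m
Distance in phase 3 = 4.00 m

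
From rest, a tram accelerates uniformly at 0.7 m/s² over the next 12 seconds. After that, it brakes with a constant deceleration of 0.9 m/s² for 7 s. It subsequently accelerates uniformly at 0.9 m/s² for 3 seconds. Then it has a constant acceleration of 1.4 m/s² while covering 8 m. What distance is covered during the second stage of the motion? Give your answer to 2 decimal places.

Phase 1 (accelerating): v₀ = 0 m/s, a = 0.7 m/s².
v = v₀ + at = 0 + (0.7)(12) = 8.40 m/s
Δx = v₀t + ½at² = 0·12 + 0.5·0.7·12² = 50.4 m

Phase 2 (decelerating): v₀ = 8.40 m/s, a = -0.9 m/s².
v = v₀ + at = 8.40 + (-0.9)(7) = 2.10 m/s
Δx = v₀t + ½at² = 8.40·7 + 0.5·-0.9·7² = 36.7 m
Distance in phase 2 = 36.7 m

36.75 m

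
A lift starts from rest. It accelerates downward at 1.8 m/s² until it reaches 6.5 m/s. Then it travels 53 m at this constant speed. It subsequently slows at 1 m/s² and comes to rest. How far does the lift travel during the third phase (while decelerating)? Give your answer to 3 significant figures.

21.1 m

Phase 1 (accelerating): v₀ = 0 m/s, a = 1.8 m/s².
v = v₀ + at → t = (6.5 − 0) / 1.8 = 3.61 s
v² = v₀² + 2aΔx → Δx = (6.5² − 0²)/(2·1.8) = 11.7 m

Phase 2 (constant speed): v₀ = 6.50 m/s, a = 0 m/s².
Constant speed: t = d/v = 53/6.50 = 8.15 s

Phase 3 (decelerating): v₀ = 6.50 m/s, a = -1 m/s².
v = v₀ + at → t = (0 − 6.50) / -1 = 6.50 s
v² = v₀² + 2aΔx → Δx = (0² − 6.50²)/(2·-1) = 21.1 m
Distance in phase 3 = 21.1 m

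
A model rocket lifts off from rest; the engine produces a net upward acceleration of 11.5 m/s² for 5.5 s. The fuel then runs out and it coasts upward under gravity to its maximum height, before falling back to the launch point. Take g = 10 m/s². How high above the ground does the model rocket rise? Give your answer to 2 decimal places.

Phase 1 (powered ascent): v₀ = 0 m/s, a = 11.5 m/s².
v = v₀ + at = 0 + (11.5)(5.5) = 63.2 m/s
Δx = v₀t + ½at² = 0·5.5 + 0.5·11.5·5.5² = 174 m

Phase 2 (coasting upward): v₀ = 63.2 m/s, a = -10 m/s².
v = v₀ + at → t = (0 − 63.2) / -10 = 6.33 s
v² = v₀² + 2aΔx → Δx = (0² − 63.2²)/(2·-10) = 200 m
Maximum height = 174 + 200 = 374 m

373.97 m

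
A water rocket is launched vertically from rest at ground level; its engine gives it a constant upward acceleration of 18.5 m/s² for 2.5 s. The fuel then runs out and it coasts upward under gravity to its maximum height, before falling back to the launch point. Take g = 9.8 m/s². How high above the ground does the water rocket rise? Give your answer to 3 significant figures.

167 m

Phase 1 (powered ascent): v₀ = 0 m/s, a = 18.5 m/s².
v = v₀ + at = 0 + (18.5)(2.5) = 46.2 m/s
Δx = v₀t + ½at² = 0·2.5 + 0.5·18.5·2.5² = 57.8 m

Phase 2 (coasting upward): v₀ = 46.2 m/s, a = -9.8 m/s².
v = v₀ + at → t = (0 − 46.2) / -9.8 = 4.72 s
v² = v₀² + 2aΔx → Δx = (0² − 46.2²)/(2·-9.8) = 109 m
Maximum height = 57.8 + 109 = 167 m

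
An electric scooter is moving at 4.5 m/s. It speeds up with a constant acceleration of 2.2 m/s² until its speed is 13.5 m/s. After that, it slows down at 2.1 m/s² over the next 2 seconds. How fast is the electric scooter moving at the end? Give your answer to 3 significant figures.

Phase 1 (accelerating): v₀ = 4.50 m/s, a = 2.2 m/s².
v = v₀ + at → t = (13.5 − 4.50) / 2.2 = 4.09 s
v² = v₀² + 2aΔx → Δx = (13.5² − 4.50²)/(2·2.2) = 36.8 m

Phase 2 (decelerating): v₀ = 13.5 m/s, a = -2.1 m/s².
v = v₀ + at = 13.5 + (-2.1)(2) = 9.30 m/s
Δx = v₀t + ½at² = 13.5·2 + 0.5·-2.1·2² = 22.8 m
Final speed = 9.30 m/s

9.30 m/s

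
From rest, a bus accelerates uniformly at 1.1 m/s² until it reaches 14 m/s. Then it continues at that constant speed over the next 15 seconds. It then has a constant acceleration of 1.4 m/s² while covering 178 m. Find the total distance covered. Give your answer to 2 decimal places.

Phase 1 (accelerating): v₀ = 0 m/s, a = 1.1 m/s².
v = v₀ + at → t = (14 − 0) / 1.1 = 12.7 s
v² = v₀² + 2aΔx → Δx = (14² − 0²)/(2·1.1) = 89.1 m

Phase 2 (constant speed): v₀ = 14.0 m/s, a = 0 m/s².
v = v₀ + at = 14.0 + (0)(15) = 14.0 m/s
Δx = v₀t + ½at² = 14.0·15 + 0.5·0·15² = 210 m

Phase 3 (accelerating): v₀ = 14.0 m/s, a = 1.4 m/s².
v² = v₀² + 2aΔx = 14.0² + 2·1.4·178 = 694 → v = 26.4 m/s
t = (v − v₀)/a = (26.4 − 14.0)/1.4 = 8.82 s
Total distance = 89.1 + 210 + 178 = 477 m

477.09 m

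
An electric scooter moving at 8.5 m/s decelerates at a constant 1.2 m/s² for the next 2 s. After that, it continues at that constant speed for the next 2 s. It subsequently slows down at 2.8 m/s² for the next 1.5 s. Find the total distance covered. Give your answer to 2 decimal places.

Phase 1 (decelerating): v₀ = 8.50 m/s, a = -1.2 m/s².
v = v₀ + at = 8.50 + (-1.2)(2) = 6.10 m/s
Δx = v₀t + ½at² = 8.50·2 + 0.5·-1.2·2² = 14.6 m

Phase 2 (constant speed): v₀ = 6.10 m/s, a = 0 m/s².
v = v₀ + at = 6.10 + (0)(2) = 6.10 m/s
Δx = v₀t + ½at² = 6.10·2 + 0.5·0·2² = 12.2 m

Phase 3 (decelerating): v₀ = 6.10 m/s, a = -2.8 m/s².
v = v₀ + at = 6.10 + (-2.8)(1.5) = 1.90 m/s
Δx = v₀t + ½at² = 6.10·1.5 + 0.5·-2.8·1.5² = 6.00 m
Total distance = 14.6 + 12.2 + 6.00 = 32.8 m

32.80 m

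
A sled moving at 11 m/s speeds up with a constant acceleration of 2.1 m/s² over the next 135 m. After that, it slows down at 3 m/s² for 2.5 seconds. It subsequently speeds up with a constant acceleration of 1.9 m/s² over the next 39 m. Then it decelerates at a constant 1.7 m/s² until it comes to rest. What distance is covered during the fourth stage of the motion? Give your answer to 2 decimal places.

Phase 1 (accelerating): v₀ = 11.0 m/s, a = 2.1 m/s².
v² = v₀² + 2aΔx = 11.0² + 2·2.1·135 = 688 → v = 26.2 m/s
t = (v − v₀)/a = (26.2 − 11.0)/2.1 = 7.25 s

Phase 2 (decelerating): v₀ = 26.2 m/s, a = -3 m/s².
v = v₀ + at = 26.2 + (-3)(2.5) = 18.7 m/s
Δx = v₀t + ½at² = 26.2·2.5 + 0.5·-3·2.5² = 56.2 m

Phase 3 (accelerating): v₀ = 18.7 m/s, a = 1.9 m/s².
v² = v₀² + 2aΔx = 18.7² + 2·1.9·39 = 499 → v = 22.3 m/s
t = (v − v₀)/a = (22.3 − 18.7)/1.9 = 1.90 s

Phase 4 (decelerating): v₀ = 22.3 m/s, a = -1.7 m/s².
v = v₀ + at → t = (0 − 22.3) / -1.7 = 13.1 s
v² = v₀² + 2aΔx → Δx = (0² − 22.3²)/(2·-1.7) = 147 m
Distance in phase 4 = 147 m

146.77 m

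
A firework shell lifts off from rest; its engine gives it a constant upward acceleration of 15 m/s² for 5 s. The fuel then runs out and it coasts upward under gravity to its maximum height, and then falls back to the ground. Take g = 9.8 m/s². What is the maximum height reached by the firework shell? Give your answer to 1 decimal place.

Phase 1 (powered ascent): v₀ = 0 m/s, a = 15 m/s².
v = v₀ + at = 0 + (15)(5) = 75.0 m/s
Δx = v₀t + ½at² = 0·5 + 0.5·15·5² = 188 m

Phase 2 (coasting upward): v₀ = 75.0 m/s, a = -9.8 m/s².
v = v₀ + at → t = (0 − 75.0) / -9.8 = 7.65 s
v² = v₀² + 2aΔx → Δx = (0² − 75.0²)/(2·-9.8) = 287 m
Maximum height = 188 + 287 = 474 m

474.5 m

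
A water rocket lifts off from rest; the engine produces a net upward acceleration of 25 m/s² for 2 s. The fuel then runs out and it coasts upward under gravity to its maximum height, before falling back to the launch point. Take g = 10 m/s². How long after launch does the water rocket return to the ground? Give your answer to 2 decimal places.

12.92 s

Phase 1 (powered ascent): v₀ = 0 m/s, a = 25 m/s².
v = v₀ + at = 0 + (25)(2) = 50.0 m/s
Δx = v₀t + ½at² = 0·2 + 0.5·25·2² = 50.0 m

Phase 2 (coasting upward): v₀ = 50.0 m/s, a = -10 m/s².
v = v₀ + at → t = (0 − 50.0) / -10 = 5.00 s
v² = v₀² + 2aΔx → Δx = (0² − 50.0²)/(2·-10) = 125 m

Phase 3 (free fall): v₀ = 0 m/s, a = -10 m/s².
Falls 175 m from rest: t = √(2·175/10) = 5.92 s; v = g·t = 59.2 m/s.
Total time = 2.00 + 5.00 + 5.92 = 12.9 s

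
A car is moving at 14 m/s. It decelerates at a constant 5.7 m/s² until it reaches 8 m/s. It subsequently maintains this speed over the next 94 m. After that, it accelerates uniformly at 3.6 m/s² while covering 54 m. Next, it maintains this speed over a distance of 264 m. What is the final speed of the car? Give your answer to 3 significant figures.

21.3 m/s

Phase 1 (decelerating): v₀ = 14.0 m/s, a = -5.7 m/s².
v = v₀ + at → t = (8 − 14.0) / -5.7 = 1.05 s
v² = v₀² + 2aΔx → Δx = (8² − 14.0²)/(2·-5.7) = 11.6 m

Phase 2 (constant speed): v₀ = 8.00 m/s, a = 0 m/s².
Constant speed: t = d/v = 94/8.00 = 11.8 s

Phase 3 (accelerating): v₀ = 8.00 m/s, a = 3.6 m/s².
v² = v₀² + 2aΔx = 8.00² + 2·3.6·54 = 453 → v = 21.3 m/s
t = (v − v₀)/a = (21.3 − 8.00)/3.6 = 3.69 s

Phase 4 (constant speed): v₀ = 21.3 m/s, a = 0 m/s².
Constant speed: t = d/v = 264/21.3 = 12.4 s
Final speed = 21.3 m/s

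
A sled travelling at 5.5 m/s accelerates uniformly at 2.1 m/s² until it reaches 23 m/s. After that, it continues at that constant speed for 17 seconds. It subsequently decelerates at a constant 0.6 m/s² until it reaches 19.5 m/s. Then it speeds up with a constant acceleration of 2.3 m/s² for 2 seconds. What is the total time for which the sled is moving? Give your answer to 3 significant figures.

33.2 s

Phase 1 (accelerating): v₀ = 5.50 m/s, a = 2.1 m/s².
v = v₀ + at → t = (23 − 5.50) / 2.1 = 8.33 s
v² = v₀² + 2aΔx → Δx = (23² − 5.50²)/(2·2.1) = 119 m

Phase 2 (constant speed): v₀ = 23.0 m/s, a = 0 m/s².
v = v₀ + at = 23.0 + (0)(17) = 23.0 m/s
Δx = v₀t + ½at² = 23.0·17 + 0.5·0·17² = 391 m

Phase 3 (decelerating): v₀ = 23.0 m/s, a = -0.6 m/s².
v = v₀ + at → t = (19.5 − 23.0) / -0.6 = 5.83 s
v² = v₀² + 2aΔx → Δx = (19.5² − 23.0²)/(2·-0.6) = 124 m

Phase 4 (accelerating): v₀ = 19.5 m/s, a = 2.3 m/s².
v = v₀ + at = 19.5 + (2.3)(2) = 24.1 m/s
Δx = v₀t + ½at² = 19.5·2 + 0.5·2.3·2² = 43.6 m
Total time = 8.33 + 17.0 + 5.83 + 2.00 = 33.2 s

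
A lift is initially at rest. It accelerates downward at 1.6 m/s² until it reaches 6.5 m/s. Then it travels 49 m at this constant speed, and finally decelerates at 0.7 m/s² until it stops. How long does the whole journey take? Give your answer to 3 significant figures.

20.9 s

Phase 1 (accelerating): v₀ = 0 m/s, a = 1.6 m/s².
v = v₀ + at → t = (6.5 − 0) / 1.6 = 4.06 s
v² = v₀² + 2aΔx → Δx = (6.5² − 0²)/(2·1.6) = 13.2 m

Phase 2 (constant speed): v₀ = 6.50 m/s, a = 0 m/s².
Constant speed: t = d/v = 49/6.50 = 7.54 s

Phase 3 (decelerating): v₀ = 6.50 m/s, a = -0.7 m/s².
v = v₀ + at → t = (0 − 6.50) / -0.7 = 9.29 s
v² = v₀² + 2aΔx → Δx = (0² − 6.50²)/(2·-0.7) = 30.2 m
Total time = 4.06 + 7.54 + 9.29 = 20.9 s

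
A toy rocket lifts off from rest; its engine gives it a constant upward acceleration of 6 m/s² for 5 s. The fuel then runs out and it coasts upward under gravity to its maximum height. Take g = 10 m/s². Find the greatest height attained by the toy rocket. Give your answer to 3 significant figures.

Phase 1 (powered ascent): v₀ = 0 m/s, a = 6 m/s².
v = v₀ + at = 0 + (6)(5) = 30.0 m/s
Δx = v₀t + ½at² = 0·5 + 0.5·6·5² = 75.0 m

Phase 2 (coasting upward): v₀ = 30.0 m/s, a = -10 m/s².
v = v₀ + at → t = (0 − 30.0) / -10 = 3.00 s
v² = v₀² + 2aΔx → Δx = (0² − 30.0²)/(2·-10) = 45.0 m
Maximum height = 75.0 + 45.0 = 120 m

120 m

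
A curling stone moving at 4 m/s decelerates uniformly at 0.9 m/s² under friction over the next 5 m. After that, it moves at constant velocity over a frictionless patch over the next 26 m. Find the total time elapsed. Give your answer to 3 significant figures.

11.3 s

Phase 1 (decelerating): v₀ = 4.00 m/s, a = -0.9 m/s².
v² = v₀² + 2aΔx = 4.00² + 2·-0.9·5 = 7.00 → v = 2.65 m/s
t = (v − v₀)/a = (2.65 − 4.00)/-0.9 = 1.50 s

Phase 2 (constant speed): v₀ = 2.65 m/s, a = 0 m/s².
Constant speed: t = d/v = 26/2.65 = 9.83 s
Total time = 1.50 + 9.83 = 11.3 s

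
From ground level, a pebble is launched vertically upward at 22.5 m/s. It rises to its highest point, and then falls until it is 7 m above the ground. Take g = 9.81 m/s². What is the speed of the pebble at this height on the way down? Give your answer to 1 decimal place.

19.2 m/s

Phase 1 (rising): v₀ = 22.5 m/s, a = -9.81 m/s².
v = v₀ + at → t = (0 − 22.5) / -9.81 = 2.29 s
v² = v₀² + 2aΔx → Δx = (0² − 22.5²)/(2·-9.81) = 25.8 m

Phase 2 (falling): v₀ = 0 m/s, a = -9.81 m/s².
Falls 18.8 m from rest: t = √(2·18.8/9.81) = 1.96 s; v = g·t = 19.2 m/s.
Final speed = 19.2 m/s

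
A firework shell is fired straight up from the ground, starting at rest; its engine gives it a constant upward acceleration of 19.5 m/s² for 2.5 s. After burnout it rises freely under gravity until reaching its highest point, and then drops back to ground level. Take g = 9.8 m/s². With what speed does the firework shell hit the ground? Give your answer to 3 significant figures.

59.8 m/s

Phase 1 (powered ascent): v₀ = 0 m/s, a = 19.5 m/s².
v = v₀ + at = 0 + (19.5)(2.5) = 48.8 m/s
Δx = v₀t + ½at² = 0·2.5 + 0.5·19.5·2.5² = 60.9 m

Phase 2 (coasting upward): v₀ = 48.8 m/s, a = -9.8 m/s².
v = v₀ + at → t = (0 − 48.8) / -9.8 = 4.97 s
v² = v₀² + 2aΔx → Δx = (0² − 48.8²)/(2·-9.8) = 121 m

Phase 3 (free fall): v₀ = 0 m/s, a = -9.8 m/s².
Falls 182 m from rest: t = √(2·182/9.8) = 6.10 s; v = g·t = 59.8 m/s.
Impact speed = 59.8 m/s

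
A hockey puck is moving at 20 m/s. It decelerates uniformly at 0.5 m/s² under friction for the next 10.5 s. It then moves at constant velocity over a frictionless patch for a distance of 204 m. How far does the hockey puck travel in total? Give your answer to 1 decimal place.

386.4 m

Phase 1 (decelerating): v₀ = 20.0 m/s, a = -0.5 m/s².
v = v₀ + at = 20.0 + (-0.5)(10.5) = 14.8 m/s
Δx = v₀t + ½at² = 20.0·10.5 + 0.5·-0.5·10.5² = 182 m

Phase 2 (constant speed): v₀ = 14.8 m/s, a = 0 m/s².
Constant speed: t = d/v = 204/14.8 = 13.8 s
Total distance = 182 + 204 = 386 m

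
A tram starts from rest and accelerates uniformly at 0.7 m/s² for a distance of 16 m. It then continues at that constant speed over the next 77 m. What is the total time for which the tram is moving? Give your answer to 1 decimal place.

23.0 s

Phase 1 (accelerating): v₀ = 0 m/s, a = 0.7 m/s².
v² = v₀² + 2aΔx = 0² + 2·0.7·16 = 22.4 → v = 4.73 m/s
t = (v − v₀)/a = (4.73 − 0)/0.7 = 6.76 s

Phase 2 (constant speed): v₀ = 4.73 m/s, a = 0 m/s².
Constant speed: t = d/v = 77/4.73 = 16.3 s
Total time = 6.76 + 16.3 = 23.0 s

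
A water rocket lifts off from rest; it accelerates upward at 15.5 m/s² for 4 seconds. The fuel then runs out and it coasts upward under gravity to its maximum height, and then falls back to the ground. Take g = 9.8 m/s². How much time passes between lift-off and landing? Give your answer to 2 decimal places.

18.41 s

Phase 1 (powered ascent): v₀ = 0 m/s, a = 15.5 m/s².
v = v₀ + at = 0 + (15.5)(4) = 62.0 m/s
Δx = v₀t + ½at² = 0·4 + 0.5·15.5·4² = 124 m

Phase 2 (coasting upward): v₀ = 62.0 m/s, a = -9.8 m/s².
v = v₀ + at → t = (0 − 62.0) / -9.8 = 6.33 s
v² = v₀² + 2aΔx → Δx = (0² − 62.0²)/(2·-9.8) = 196 m

Phase 3 (free fall): v₀ = 0 m/s, a = -9.8 m/s².
Falls 320 m from rest: t = √(2·320/9.8) = 8.08 s; v = g·t = 79.2 m/s.
Total time = 4.00 + 6.33 + 8.08 = 18.4 s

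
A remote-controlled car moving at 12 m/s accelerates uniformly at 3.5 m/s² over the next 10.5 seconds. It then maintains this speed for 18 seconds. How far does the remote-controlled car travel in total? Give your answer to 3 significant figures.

Phase 1 (accelerating): v₀ = 12.0 m/s, a = 3.5 m/s².
v = v₀ + at = 12.0 + (3.5)(10.5) = 48.8 m/s
Δx = v₀t + ½at² = 12.0·10.5 + 0.5·3.5·10.5² = 319 m

Phase 2 (constant speed): v₀ = 48.8 m/s, a = 0 m/s².
v = v₀ + at = 48.8 + (0)(18) = 48.8 m/s
Δx = v₀t + ½at² = 48.8·18 + 0.5·0·18² = 878 m
Total distance = 319 + 878 = 1200 m

1200 m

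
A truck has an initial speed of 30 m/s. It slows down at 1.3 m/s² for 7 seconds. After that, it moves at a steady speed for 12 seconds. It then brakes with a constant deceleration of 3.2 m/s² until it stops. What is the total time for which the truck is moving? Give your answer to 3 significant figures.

25.5 s

Phase 1 (decelerating): v₀ = 30.0 m/s, a = -1.3 m/s².
v = v₀ + at = 30.0 + (-1.3)(7) = 20.9 m/s
Δx = v₀t + ½at² = 30.0·7 + 0.5·-1.3·7² = 178 m

Phase 2 (constant speed): v₀ = 20.9 m/s, a = 0 m/s².
v = v₀ + at = 20.9 + (0)(12) = 20.9 m/s
Δx = v₀t + ½at² = 20.9·12 + 0.5·0·12² = 251 m

Phase 3 (decelerating): v₀ = 20.9 m/s, a = -3.2 m/s².
v = v₀ + at → t = (0 − 20.9) / -3.2 = 6.53 s
v² = v₀² + 2aΔx → Δx = (0² − 20.9²)/(2·-3.2) = 68.3 m
Total time = 7.00 + 12.0 + 6.53 = 25.5 s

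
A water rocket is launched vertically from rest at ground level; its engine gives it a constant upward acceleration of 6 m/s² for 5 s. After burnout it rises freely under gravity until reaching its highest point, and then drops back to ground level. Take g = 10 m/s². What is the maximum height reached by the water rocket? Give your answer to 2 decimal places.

120.00 m

Phase 1 (powered ascent): v₀ = 0 m/s, a = 6 m/s².
v = v₀ + at = 0 + (6)(5) = 30.0 m/s
Δx = v₀t + ½at² = 0·5 + 0.5·6·5² = 75.0 m

Phase 2 (coasting upward): v₀ = 30.0 m/s, a = -10 m/s².
v = v₀ + at → t = (0 − 30.0) / -10 = 3.00 s
v² = v₀² + 2aΔx → Δx = (0² − 30.0²)/(2·-10) = 45.0 m
Maximum height = 75.0 + 45.0 = 120 m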